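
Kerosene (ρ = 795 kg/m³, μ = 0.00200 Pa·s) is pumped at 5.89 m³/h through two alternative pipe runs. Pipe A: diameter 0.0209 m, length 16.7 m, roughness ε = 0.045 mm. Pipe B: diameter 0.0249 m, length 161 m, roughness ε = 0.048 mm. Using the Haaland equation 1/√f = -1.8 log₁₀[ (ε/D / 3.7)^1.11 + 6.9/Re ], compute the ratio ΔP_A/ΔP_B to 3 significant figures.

ΔP_A/ΔP_B ≈ 0.248

Pipe A: V = Q/A = 0.001636/0.0003431 = 4.769 m/s; Re = 3.962e+04; ε/D = 0.00215; Haaland → f = 0.02724; ΔP_A = f(L/D)(ρV²/2) = 1.968e+05 Pa.
Pipe B: V = Q/A = 0.001636/0.000487 = 3.36 m/s; Re = 3.326e+04; ε/D = 0.00193; Haaland → f = 0.0273; ΔP_B = f(L/D)(ρV²/2) = 7.922e+05 Pa.
ΔP_A/ΔP_B = 1.968e+05/7.922e+05 = 0.248.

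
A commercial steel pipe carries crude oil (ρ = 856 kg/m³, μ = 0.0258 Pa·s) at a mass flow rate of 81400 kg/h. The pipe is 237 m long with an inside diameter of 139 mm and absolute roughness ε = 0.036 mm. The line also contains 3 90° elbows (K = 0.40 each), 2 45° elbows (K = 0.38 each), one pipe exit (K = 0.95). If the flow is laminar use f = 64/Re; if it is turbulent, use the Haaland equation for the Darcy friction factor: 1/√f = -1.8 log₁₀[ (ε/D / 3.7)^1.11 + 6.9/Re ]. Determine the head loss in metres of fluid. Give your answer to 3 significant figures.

h_f ≈ 9.17 m

ṁ = 81400 kg/h = 81400/3600 = 22.61 kg/s.
A = πD²/4 = π(0.139)²/4 = 0.01517 m²; mean velocity V = ṁ/(ρA) = 22.61/(856 · 0.01517) = 1.741 m/s.
Reynolds number Re = ρVD/μ = 856 · 1.741 · 0.139 / 0.0258 = 8028.
Re > 4000 → turbulent. Relative roughness ε/D = 3.6e-05/0.139 = 0.000259. Haaland: 1/√f = -1.8 log₁₀[(0.000259/3.7)^1.11 + 6.9/8028] = -1.8 log₁₀[2.44e-05 + 0.00086] = 5.496, so f = 0.0331.
Total minor-loss coefficient ΣK = 3·0.4 + 2·0.38 + 1·0.95 = 2.91.
ΔP = [f·L/D + ΣK]·(ρV²/2) = [0.0331·237/0.139 + 2.91]·(856·1.741²/2) = [56.44 + 2.91]·1297 = 7.697e+04 Pa.
Head loss h_f = ΔP/(ρg) = 7.697e+04/(856·9.81) = 9.17 m.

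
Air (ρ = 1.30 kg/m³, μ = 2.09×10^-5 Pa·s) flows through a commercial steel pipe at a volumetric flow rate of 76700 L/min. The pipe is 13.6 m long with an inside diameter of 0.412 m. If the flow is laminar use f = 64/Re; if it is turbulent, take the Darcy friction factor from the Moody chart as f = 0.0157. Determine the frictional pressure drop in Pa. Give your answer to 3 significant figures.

ΔP ≈ 31.0 Pa

Q = 76700 L/min = 76700/60000 = 1.278 m³/s.
Cross-sectional area A = πD²/4 = π(0.412)²/4 = 0.1333 m²; mean velocity V = Q/A = 1.278/0.1333 = 9.589 m/s.
Reynolds number Re = ρVD/μ = 1.3 · 9.589 · 0.412 / 2.09e-05 = 2.457e+05.
Re > 4000 → turbulent; use the Moody-chart value f = 0.0157.
Darcy-Weisbach: ΔP = f(L/D)(ρV²/2) = 0.0157·(13.6/0.412)·(1.3·9.589²/2) = 0.0157·33.01·59.76 = 30.97 Pa.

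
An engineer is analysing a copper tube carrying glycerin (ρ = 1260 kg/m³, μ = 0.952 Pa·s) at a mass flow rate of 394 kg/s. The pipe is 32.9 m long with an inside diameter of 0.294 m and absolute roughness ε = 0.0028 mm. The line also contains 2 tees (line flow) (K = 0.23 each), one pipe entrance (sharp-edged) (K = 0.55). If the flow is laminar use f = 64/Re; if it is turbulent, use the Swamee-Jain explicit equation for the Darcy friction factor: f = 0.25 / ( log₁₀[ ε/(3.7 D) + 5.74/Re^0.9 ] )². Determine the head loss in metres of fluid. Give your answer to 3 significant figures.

A = πD²/4 = π(0.294)²/4 = 0.06789 m²; mean velocity V = ṁ/(ρA) = 394/(1260 · 0.06789) = 4.606 m/s.
Reynolds number Re = ρVD/μ = 1260 · 4.606 · 0.294 / 0.952 = 1792.
Re < 2300 → laminar flow, so f = 64/Re = 64/1792 = 0.03571 (the turbulent correlation is not needed).
Total minor-loss coefficient ΣK = 2·0.23 + 1·0.55 = 1.01.
ΔP = [f·L/D + ΣK]·(ρV²/2) = [0.03571·32.9/0.294 + 1.01]·(1260·4.606²/2) = [3.996 + 1.01]·1.337e+04 = 6.691e+04 Pa.
Head loss h_f = ΔP/(ρg) = 6.691e+04/(1260·9.81) = 5.41 m.

h_f ≈ 5.41 m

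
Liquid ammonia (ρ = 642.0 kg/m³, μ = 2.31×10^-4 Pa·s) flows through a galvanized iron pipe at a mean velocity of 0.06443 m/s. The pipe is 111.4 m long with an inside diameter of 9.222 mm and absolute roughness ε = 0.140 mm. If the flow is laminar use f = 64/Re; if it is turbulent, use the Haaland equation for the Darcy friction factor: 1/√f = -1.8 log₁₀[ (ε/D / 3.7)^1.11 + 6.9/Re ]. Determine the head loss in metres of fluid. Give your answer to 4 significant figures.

Reynolds number Re = ρVD/μ = 642 · 0.06443 · 0.009222 / 0.000231 = 1651.
Re < 2300 → laminar flow, so f = 64/Re = 64/1651 = 0.03876 (the turbulent correlation is not needed).
Darcy-Weisbach: ΔP = f(L/D)(ρV²/2) = 0.03876·(111.4/0.009222)·(642·0.06443²/2) = 0.03876·1.208e+04·1.333 = 623.9 Pa.
Head loss h_f = ΔP/(ρg) = 623.9/(642·9.81) = 0.09906 m.

h_f ≈ 0.09906 m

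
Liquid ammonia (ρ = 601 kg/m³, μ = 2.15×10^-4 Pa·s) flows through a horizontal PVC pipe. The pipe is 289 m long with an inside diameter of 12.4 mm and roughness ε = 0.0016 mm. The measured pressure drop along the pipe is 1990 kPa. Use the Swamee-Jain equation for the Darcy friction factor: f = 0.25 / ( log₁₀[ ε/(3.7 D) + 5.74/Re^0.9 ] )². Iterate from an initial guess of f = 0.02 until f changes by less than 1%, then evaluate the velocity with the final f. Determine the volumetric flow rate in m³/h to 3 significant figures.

Rearranging Darcy-Weisbach: V = √(2·ΔP·D/(f·L·ρ)). With ε/D = 1.6e-06/0.0124 = 0.000129, iterate starting from f = 0.02:
  f = 0.02 → V = √(2·1.99e+06·0.0124/(0.02·289·601)) = 3.769 m/s; Re = ρVD/μ = 1.306e+05; f → 0.01777
  f = 0.01777 → V = 3.999 m/s; Re = 1.386e+05; f → 0.0176
Converged (Δf/f < 1%). With the final f = 0.0176: V = √(2·1.99e+06·0.0124/(0.0176·289·601)) = 4.018 m/s.
Q = V·A = 4.018·(π/4·0.0124²) = 0.0004852 m³/s = 1.75 m³/h.

Q ≈ 1.75 m³/h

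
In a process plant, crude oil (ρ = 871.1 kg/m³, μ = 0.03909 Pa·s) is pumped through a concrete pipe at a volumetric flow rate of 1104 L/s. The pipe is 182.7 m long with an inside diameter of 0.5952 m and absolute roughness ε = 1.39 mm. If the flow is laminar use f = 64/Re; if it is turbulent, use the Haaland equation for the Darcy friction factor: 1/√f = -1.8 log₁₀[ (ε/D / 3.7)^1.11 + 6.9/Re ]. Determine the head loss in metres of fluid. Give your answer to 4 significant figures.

h_f ≈ 6.633 m

Q = 1104 L/s = 1104/1000 = 1.104 m³/s.
Cross-sectional area A = πD²/4 = π(0.5952)²/4 = 0.2782 m²; mean velocity V = Q/A = 1.104/0.2782 = 3.968 m/s.
Reynolds number Re = ρVD/μ = 871.1 · 3.968 · 0.5952 / 0.0391 = 5.263e+04.
Re > 4000 → turbulent. Relative roughness ε/D = 0.00139/0.5952 = 0.00234. Haaland: 1/√f = -1.8 log₁₀[(0.00234/3.7)^1.11 + 6.9/5.263e+04] = -1.8 log₁₀[0.000281 + 0.000131] = 6.094, so f = 0.02693.
Darcy-Weisbach: ΔP = f(L/D)(ρV²/2) = 0.02693·(182.7/0.5952)·(871.1·3.968²/2) = 0.02693·307·6857 = 5.668e+04 Pa.
Head loss h_f = ΔP/(ρg) = 5.668e+04/(871.1·9.81) = 6.633 m.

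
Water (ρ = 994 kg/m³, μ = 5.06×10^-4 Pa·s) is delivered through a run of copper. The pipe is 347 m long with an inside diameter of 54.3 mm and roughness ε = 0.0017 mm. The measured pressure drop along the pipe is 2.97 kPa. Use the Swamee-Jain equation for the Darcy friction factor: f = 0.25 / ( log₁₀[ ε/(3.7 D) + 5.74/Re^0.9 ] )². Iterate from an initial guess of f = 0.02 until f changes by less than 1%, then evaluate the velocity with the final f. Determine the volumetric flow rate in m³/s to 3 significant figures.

Q ≈ 4.41×10^-4 m³/s

Rearranging Darcy-Weisbach: V = √(2·ΔP·D/(f·L·ρ)). With ε/D = 1.7e-06/0.0543 = 3.13e-05, iterate starting from f = 0.02:
  f = 0.02 → V = √(2·2970·0.0543/(0.02·347·994)) = 0.2162 m/s; Re = ρVD/μ = 2.307e+04; f → 0.025
  f = 0.025 → V = 0.1934 m/s; Re = 2.063e+04; f → 0.02569
  f = 0.02569 → V = 0.1908 m/s; Re = 2.035e+04; f → 0.02578
Converged (Δf/f < 1%). With the final f = 0.02578: V = √(2·2970·0.0543/(0.02578·347·994)) = 0.1905 m/s.
Q = V·A = 0.1905·(π/4·0.0543²) = 0.000441 m³/s = 4.41×10^-4 m³/s.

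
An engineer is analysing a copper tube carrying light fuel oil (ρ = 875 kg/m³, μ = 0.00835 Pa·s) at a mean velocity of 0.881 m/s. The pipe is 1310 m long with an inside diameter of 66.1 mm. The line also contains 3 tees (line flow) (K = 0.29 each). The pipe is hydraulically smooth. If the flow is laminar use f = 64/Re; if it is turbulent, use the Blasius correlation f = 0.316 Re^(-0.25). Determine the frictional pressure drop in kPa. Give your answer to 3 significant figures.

Reynolds number Re = ρVD/μ = 875 · 0.881 · 0.0661 / 0.00835 = 6102.
Re > 4000 → turbulent. Smooth-pipe (Blasius): f = 0.316 Re^(-0.25) = 0.316/(6102)^0.25 = 0.03575.
Total minor-loss coefficient ΣK = 3·0.29 = 0.87.
ΔP = [f·L/D + ΣK]·(ρV²/2) = [0.03575·1310/0.0661 + 0.87]·(875·0.881²/2) = [708.6 + 0.87]·339.6 = 2.409e+05 Pa.
ΔP = 2.409e+05 Pa = 241 kPa.

ΔP ≈ 241 kPa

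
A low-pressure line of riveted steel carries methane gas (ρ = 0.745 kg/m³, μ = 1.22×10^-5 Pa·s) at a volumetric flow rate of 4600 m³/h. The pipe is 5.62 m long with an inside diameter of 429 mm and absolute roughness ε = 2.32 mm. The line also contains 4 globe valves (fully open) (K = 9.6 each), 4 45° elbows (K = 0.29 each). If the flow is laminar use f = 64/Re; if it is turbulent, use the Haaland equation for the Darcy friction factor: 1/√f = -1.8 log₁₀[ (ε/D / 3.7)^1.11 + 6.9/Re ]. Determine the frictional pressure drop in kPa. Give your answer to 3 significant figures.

Q = 4600 m³/h = 4600/3600 = 1.278 m³/s.
Cross-sectional area A = πD²/4 = π(0.429)²/4 = 0.1445 m²; mean velocity V = Q/A = 1.278/0.1445 = 8.84 m/s.
Reynolds number Re = ρVD/μ = 0.745 · 8.84 · 0.429 / 1.22e-05 = 2.316e+05.
Re > 4000 → turbulent. Relative roughness ε/D = 0.00232/0.429 = 0.00541. Haaland: 1/√f = -1.8 log₁₀[(0.00541/3.7)^1.11 + 6.9/2.316e+05] = -1.8 log₁₀[0.000713 + 2.98e-05] = 5.633, so f = 0.03152.
Total minor-loss coefficient ΣK = 4·9.6 + 4·0.29 = 39.6.
ΔP = [f·L/D + ΣK]·(ρV²/2) = [0.03152·5.62/0.429 + 39.6]·(0.745·8.84²/2) = [0.4129 + 39.6]·29.11 = 1164 Pa.
ΔP = 1164 Pa = 1.16 kPa.

ΔP ≈ 1.16 kPa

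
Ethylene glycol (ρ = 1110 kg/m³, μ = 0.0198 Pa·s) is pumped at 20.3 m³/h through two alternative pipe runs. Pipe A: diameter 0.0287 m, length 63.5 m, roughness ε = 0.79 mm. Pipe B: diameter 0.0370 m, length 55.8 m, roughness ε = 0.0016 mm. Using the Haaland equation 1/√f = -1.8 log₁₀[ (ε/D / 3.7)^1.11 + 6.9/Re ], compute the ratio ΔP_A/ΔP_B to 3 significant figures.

Pipe A: V = Q/A = 0.005639/0.0006469 = 8.716 m/s; Re = 1.402e+04; ε/D = 0.0275; Haaland → f = 0.05754; ΔP_A = f(L/D)(ρV²/2) = 5.369e+06 Pa.
Pipe B: V = Q/A = 0.005639/0.001075 = 5.244 m/s; Re = 1.088e+04; ε/D = 4.32e-05; Haaland → f = 0.03023; ΔP_B = f(L/D)(ρV²/2) = 6.959e+05 Pa.
ΔP_A/ΔP_B = 5.369e+06/6.959e+05 = 7.72.

ΔP_A/ΔP_B ≈ 7.72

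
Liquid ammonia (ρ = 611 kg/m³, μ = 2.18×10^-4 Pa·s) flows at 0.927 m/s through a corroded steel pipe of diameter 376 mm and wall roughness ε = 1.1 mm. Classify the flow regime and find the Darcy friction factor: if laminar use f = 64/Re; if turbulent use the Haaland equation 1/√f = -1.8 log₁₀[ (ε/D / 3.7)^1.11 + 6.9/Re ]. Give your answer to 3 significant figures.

f ≈ 0.0262

Re = ρVD/μ = 611·0.927·0.376/0.000218 = 9.769e+05.
Re > 4000 → turbulent. ε/D = 0.0011/0.376 = 0.00293; Haaland: 1/√f = -1.8 log₁₀[0.00036 + 7.06e-06] = 6.183, so f = 0.02616.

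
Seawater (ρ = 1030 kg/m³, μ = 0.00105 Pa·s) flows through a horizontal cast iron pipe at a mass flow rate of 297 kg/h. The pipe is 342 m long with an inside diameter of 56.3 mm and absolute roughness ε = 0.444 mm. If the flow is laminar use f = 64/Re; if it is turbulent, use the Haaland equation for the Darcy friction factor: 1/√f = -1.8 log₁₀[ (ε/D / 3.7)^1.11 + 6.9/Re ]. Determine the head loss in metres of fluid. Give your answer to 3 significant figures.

ṁ = 297 kg/h = 297/3600 = 0.0825 kg/s.
A = πD²/4 = π(0.0563)²/4 = 0.002489 m²; mean velocity V = ṁ/(ρA) = 0.0825/(1030 · 0.002489) = 0.03217 m/s.
Reynolds number Re = ρVD/μ = 1030 · 0.03217 · 0.0563 / 0.00105 = 1777.
Re < 2300 → laminar flow, so f = 64/Re = 64/1777 = 0.03602 (the turbulent correlation is not needed).
Darcy-Weisbach: ΔP = f(L/D)(ρV²/2) = 0.03602·(342/0.0563)·(1030·0.03217²/2) = 0.03602·6075·0.5331 = 116.6 Pa.
Head loss h_f = ΔP/(ρg) = 116.6/(1030·9.81) = 0.0115 m.

h_f ≈ 0.0115 m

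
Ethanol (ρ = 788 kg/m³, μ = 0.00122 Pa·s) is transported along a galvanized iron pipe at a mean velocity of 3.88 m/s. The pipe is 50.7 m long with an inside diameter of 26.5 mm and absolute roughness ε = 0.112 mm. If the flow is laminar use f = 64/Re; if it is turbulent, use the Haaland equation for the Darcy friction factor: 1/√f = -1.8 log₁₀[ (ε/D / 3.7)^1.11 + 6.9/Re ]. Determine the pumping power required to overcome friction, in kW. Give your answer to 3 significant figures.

Reynolds number Re = ρVD/μ = 788 · 3.88 · 0.0265 / 0.00122 = 6.641e+04.
Re > 4000 → turbulent. Relative roughness ε/D = 0.000112/0.0265 = 0.00423. Haaland: 1/√f = -1.8 log₁₀[(0.00423/3.7)^1.11 + 6.9/6.641e+04] = -1.8 log₁₀[0.000542 + 0.000104] = 5.742, so f = 0.03034.
Darcy-Weisbach: ΔP = f(L/D)(ρV²/2) = 0.03034·(50.7/0.0265)·(788·3.88²/2) = 0.03034·1913·5931 = 3.442e+05 Pa.
Q = V·A = 3.88·0.0005515 = 0.00214 m³/s.
Pumping power P = QΔP = 0.00214·3.442e+05 = 736.7 W = 0.737 kW.

P ≈ 0.737 kW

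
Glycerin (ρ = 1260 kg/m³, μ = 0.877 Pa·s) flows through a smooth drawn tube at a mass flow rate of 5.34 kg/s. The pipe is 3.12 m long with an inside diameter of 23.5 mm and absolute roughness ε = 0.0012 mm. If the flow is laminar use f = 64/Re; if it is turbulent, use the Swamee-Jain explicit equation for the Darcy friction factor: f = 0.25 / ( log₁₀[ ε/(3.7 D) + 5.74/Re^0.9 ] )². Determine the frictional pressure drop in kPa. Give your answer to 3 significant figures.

ΔP ≈ 1550 kPa

A = πD²/4 = π(0.0235)²/4 = 0.0004337 m²; mean velocity V = ṁ/(ρA) = 5.34/(1260 · 0.0004337) = 9.771 m/s.
Reynolds number Re = ρVD/μ = 1260 · 9.771 · 0.0235 / 0.877 = 329.9.
Re < 2300 → laminar flow, so f = 64/Re = 64/329.9 = 0.194 (the turbulent correlation is not needed).
Darcy-Weisbach: ΔP = f(L/D)(ρV²/2) = 0.194·(3.12/0.0235)·(1260·9.771²/2) = 0.194·132.8·6.015e+04 = 1.549e+06 Pa.
ΔP = 1.549e+06 Pa = 1550 kPa.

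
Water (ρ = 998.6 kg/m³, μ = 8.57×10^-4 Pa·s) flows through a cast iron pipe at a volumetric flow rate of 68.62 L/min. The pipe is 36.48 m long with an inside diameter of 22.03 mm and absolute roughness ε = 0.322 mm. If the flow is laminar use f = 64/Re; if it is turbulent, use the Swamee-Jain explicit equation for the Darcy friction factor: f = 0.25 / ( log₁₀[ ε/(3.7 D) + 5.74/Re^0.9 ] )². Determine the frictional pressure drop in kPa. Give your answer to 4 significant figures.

ΔP ≈ 328.8 kPa

Q = 68.62 L/min = 68.62/60000 = 0.001144 m³/s.
Cross-sectional area A = πD²/4 = π(0.02203)²/4 = 0.0003812 m²; mean velocity V = Q/A = 0.001144/0.0003812 = 3 m/s.
Reynolds number Re = ρVD/μ = 998.6 · 3 · 0.02203 / 0.000857 = 7.702e+04.
Re > 4000 → turbulent. Relative roughness ε/D = 0.000322/0.02203 = 0.0146. Swamee-Jain: f = 0.25/(log₁₀[0.0146/3.7 + 5.74/7.702e+04^0.9])² = 0.25/(log₁₀[0.00395 + 0.00023])² = 0.25/(-2.379)² = 0.04418.
Darcy-Weisbach: ΔP = f(L/D)(ρV²/2) = 0.04418·(36.48/0.02203)·(998.6·3²/2) = 0.04418·1656·4495 = 3.288e+05 Pa.
ΔP = 3.288e+05 Pa = 328.8 kPa.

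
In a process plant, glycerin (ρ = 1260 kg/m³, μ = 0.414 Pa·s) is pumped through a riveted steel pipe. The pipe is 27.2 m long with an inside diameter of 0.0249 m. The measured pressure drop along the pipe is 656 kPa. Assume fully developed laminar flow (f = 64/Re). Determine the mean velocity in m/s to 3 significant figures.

V ≈ 1.13 m/s

For laminar flow, f = 64/Re with Re = ρVD/μ, so Darcy-Weisbach reduces to ΔP = 32μLV/D². Solving for V: V = ΔP·D²/(32μL) = 6.56e+05·(0.0249)²/(32·0.414·27.2) = 1.129 m/s.
Check: Re = ρVD/μ = 1260·1.129·0.0249/0.414 = 85.54 < 2300, so the laminar assumption holds.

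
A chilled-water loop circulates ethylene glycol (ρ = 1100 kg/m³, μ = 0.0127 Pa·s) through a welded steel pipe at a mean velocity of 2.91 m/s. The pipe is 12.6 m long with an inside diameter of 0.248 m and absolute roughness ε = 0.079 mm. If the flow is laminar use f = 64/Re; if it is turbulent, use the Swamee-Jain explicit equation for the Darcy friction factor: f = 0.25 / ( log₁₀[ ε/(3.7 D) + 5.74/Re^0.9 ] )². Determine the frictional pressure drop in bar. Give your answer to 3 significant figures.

ΔP ≈ 0.0500 bar

Reynolds number Re = ρVD/μ = 1100 · 2.91 · 0.248 / 0.0127 = 6.251e+04.
Re > 4000 → turbulent. Relative roughness ε/D = 7.9e-05/0.248 = 0.000319. Swamee-Jain: f = 0.25/(log₁₀[0.000319/3.7 + 5.74/6.251e+04^0.9])² = 0.25/(log₁₀[8.61e-05 + 0.000277])² = 0.25/(-3.44)² = 0.02113.
Darcy-Weisbach: ΔP = f(L/D)(ρV²/2) = 0.02113·(12.6/0.248)·(1100·2.91²/2) = 0.02113·50.81·4657 = 4999 Pa.
ΔP = 4999 Pa = 0.0500 bar.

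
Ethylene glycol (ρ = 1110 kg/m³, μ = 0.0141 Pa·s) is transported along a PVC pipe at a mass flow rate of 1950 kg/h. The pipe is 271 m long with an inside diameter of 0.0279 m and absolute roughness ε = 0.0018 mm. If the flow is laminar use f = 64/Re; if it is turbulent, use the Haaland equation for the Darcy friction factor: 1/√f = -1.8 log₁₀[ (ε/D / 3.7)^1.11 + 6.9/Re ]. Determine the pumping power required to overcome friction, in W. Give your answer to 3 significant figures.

P ≈ 61.2 W

ṁ = 1950 kg/h = 1950/3600 = 0.5417 kg/s.
A = πD²/4 = π(0.0279)²/4 = 0.0006114 m²; mean velocity V = ṁ/(ρA) = 0.5417/(1110 · 0.0006114) = 0.7982 m/s.
Reynolds number Re = ρVD/μ = 1110 · 0.7982 · 0.0279 / 0.0141 = 1753.
Re < 2300 → laminar flow, so f = 64/Re = 64/1753 = 0.03651 (the turbulent correlation is not needed).
Darcy-Weisbach: ΔP = f(L/D)(ρV²/2) = 0.03651·(271/0.0279)·(1110·0.7982²/2) = 0.03651·9713·353.6 = 1.254e+05 Pa.
Q = ṁ/ρ = 0.5417/1110 = 0.000488 m³/s.
Pumping power P = QΔP = 0.000488·1.254e+05 = 61.19 W = 61.2 W.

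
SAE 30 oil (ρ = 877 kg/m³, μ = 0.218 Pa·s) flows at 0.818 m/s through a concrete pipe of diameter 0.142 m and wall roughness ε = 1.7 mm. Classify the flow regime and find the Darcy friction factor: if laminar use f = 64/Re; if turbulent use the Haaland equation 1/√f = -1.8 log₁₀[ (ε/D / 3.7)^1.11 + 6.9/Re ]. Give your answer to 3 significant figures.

f ≈ 0.137

Re = ρVD/μ = 877·0.818·0.142/0.218 = 467.3.
Re < 2300 → laminar, so f = 64/Re = 0.137 (roughness is irrelevant in laminar flow).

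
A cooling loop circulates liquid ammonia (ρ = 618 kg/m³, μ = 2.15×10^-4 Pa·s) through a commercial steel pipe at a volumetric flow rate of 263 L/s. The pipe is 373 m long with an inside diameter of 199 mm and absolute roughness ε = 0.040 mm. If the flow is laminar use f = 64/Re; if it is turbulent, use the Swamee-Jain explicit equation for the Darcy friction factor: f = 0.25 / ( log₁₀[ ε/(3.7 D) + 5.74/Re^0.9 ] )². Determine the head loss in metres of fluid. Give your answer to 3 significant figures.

Q = 263 L/s = 263/1000 = 0.263 m³/s.
Cross-sectional area A = πD²/4 = π(0.199)²/4 = 0.0311 m²; mean velocity V = Q/A = 0.263/0.0311 = 8.456 m/s.
Reynolds number Re = ρVD/μ = 618 · 8.456 · 0.199 / 0.000215 = 4.837e+06.
Re > 4000 → turbulent. Relative roughness ε/D = 4e-05/0.199 = 0.000201. Swamee-Jain: f = 0.25/(log₁₀[0.000201/3.7 + 5.74/4.837e+06^0.9])² = 0.25/(log₁₀[5.43e-05 + 5.53e-06])² = 0.25/(-4.223)² = 0.01402.
Darcy-Weisbach: ΔP = f(L/D)(ρV²/2) = 0.01402·(373/0.199)·(618·8.456²/2) = 0.01402·1874·2.209e+04 = 5.806e+05 Pa.
Head loss h_f = ΔP/(ρg) = 5.806e+05/(618·9.81) = 95.8 m.

h_f ≈ 95.8 m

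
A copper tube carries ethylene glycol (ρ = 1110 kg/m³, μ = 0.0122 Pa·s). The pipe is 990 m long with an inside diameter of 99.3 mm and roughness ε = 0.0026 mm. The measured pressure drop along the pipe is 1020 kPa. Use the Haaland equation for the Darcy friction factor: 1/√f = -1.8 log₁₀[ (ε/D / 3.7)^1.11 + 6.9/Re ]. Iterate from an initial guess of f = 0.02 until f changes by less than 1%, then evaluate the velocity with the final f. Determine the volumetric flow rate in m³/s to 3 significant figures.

Q ≈ 0.0213 m³/s

Rearranging Darcy-Weisbach: V = √(2·ΔP·D/(f·L·ρ)). With ε/D = 2.6e-06/0.0993 = 2.62e-05, iterate starting from f = 0.02:
  f = 0.02 → V = √(2·1.02e+06·0.0993/(0.02·990·1110)) = 3.036 m/s; Re = ρVD/μ = 2.743e+04; f → 0.02387
  f = 0.02387 → V = 2.779 m/s; Re = 2.511e+04; f → 0.02438
  f = 0.02438 → V = 2.75 m/s; Re = 2.484e+04; f → 0.02444
Converged (Δf/f < 1%). With the final f = 0.02444: V = √(2·1.02e+06·0.0993/(0.02444·990·1110)) = 2.746 m/s.
Q = V·A = 2.746·(π/4·0.0993²) = 0.02127 m³/s = 0.0213 m³/s.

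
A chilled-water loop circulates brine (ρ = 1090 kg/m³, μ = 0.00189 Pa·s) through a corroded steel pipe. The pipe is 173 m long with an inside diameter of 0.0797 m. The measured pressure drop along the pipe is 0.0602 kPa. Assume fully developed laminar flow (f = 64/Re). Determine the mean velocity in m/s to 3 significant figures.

For laminar flow, f = 64/Re with Re = ρVD/μ, so Darcy-Weisbach reduces to ΔP = 32μLV/D². Solving for V: V = ΔP·D²/(32μL) = 60.2·(0.0797)²/(32·0.00189·173) = 0.03655 m/s.
Check: Re = ρVD/μ = 1090·0.03655·0.0797/0.00189 = 1680 < 2300, so the laminar assumption holds.

V ≈ 0.0365 m/s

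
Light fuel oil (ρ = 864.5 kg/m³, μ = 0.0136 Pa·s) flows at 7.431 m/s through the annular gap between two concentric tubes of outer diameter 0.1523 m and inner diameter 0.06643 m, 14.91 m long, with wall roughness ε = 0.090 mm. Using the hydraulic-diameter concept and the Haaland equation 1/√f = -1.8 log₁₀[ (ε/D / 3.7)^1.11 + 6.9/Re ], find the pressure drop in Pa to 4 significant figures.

ΔP ≈ 101800 Pa

Hydraulic diameter D_h = 4A/P = D_o - D_i = 0.1523 - 0.06643 = 0.08587 m.
Re = ρVD_h/μ = 864.5·7.431·0.08587/0.0136 = 4.056e+04.
ε/D_h = 9e-05/0.08587 = 0.00105; Haaland gives 1/√f = -1.8 log₁₀[0.000115+0.00017] = 6.38, so f = 0.02457.
ΔP = f(L/D_h)(ρV²/2) = 0.02457·14.91/0.08587·2.387e+04 = 1.018e+05 Pa.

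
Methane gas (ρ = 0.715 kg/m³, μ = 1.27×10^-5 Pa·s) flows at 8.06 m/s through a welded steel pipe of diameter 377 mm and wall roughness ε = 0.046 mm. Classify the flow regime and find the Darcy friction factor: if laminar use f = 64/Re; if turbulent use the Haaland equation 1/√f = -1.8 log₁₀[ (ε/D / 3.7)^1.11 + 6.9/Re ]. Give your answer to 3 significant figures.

Re = ρVD/μ = 0.715·8.06·0.377/1.27e-05 = 1.711e+05.
Re > 4000 → turbulent. ε/D = 4.6e-05/0.377 = 0.000122; Haaland: 1/√f = -1.8 log₁₀[1.06e-05 + 4.03e-05] = 7.727, so f = 0.01675.

f ≈ 0.0167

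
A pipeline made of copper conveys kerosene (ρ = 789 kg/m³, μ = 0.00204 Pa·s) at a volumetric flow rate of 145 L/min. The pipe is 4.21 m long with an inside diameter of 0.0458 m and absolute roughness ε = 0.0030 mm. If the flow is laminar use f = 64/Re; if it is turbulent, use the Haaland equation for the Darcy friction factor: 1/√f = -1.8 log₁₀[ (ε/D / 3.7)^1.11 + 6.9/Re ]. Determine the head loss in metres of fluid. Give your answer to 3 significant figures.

h_f ≈ 0.245 m

Q = 145 L/min = 145/60000 = 0.002417 m³/s.
Cross-sectional area A = πD²/4 = π(0.0458)²/4 = 0.001647 m²; mean velocity V = Q/A = 0.002417/0.001647 = 1.467 m/s.
Reynolds number Re = ρVD/μ = 789 · 1.467 · 0.0458 / 0.00204 = 2.598e+04.
Re > 4000 → turbulent. Relative roughness ε/D = 3e-06/0.0458 = 6.55e-05. Haaland: 1/√f = -1.8 log₁₀[(6.55e-05/3.7)^1.11 + 6.9/2.598e+04] = -1.8 log₁₀[5.31e-06 + 0.000266] = 6.421, so f = 0.02425.
Darcy-Weisbach: ΔP = f(L/D)(ρV²/2) = 0.02425·(4.21/0.0458)·(789·1.467²/2) = 0.02425·91.92·848.9 = 1893 Pa.
Head loss h_f = ΔP/(ρg) = 1893/(789·9.81) = 0.245 m.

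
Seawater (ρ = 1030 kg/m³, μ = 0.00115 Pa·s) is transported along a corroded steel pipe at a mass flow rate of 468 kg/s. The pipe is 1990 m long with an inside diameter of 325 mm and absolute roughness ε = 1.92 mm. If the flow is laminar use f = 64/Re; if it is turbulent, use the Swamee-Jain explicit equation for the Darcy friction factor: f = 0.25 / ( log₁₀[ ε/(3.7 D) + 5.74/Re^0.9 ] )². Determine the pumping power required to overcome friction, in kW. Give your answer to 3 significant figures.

P ≈ 1380 kW

A = πD²/4 = π(0.325)²/4 = 0.08296 m²; mean velocity V = ṁ/(ρA) = 468/(1030 · 0.08296) = 5.477 m/s.
Reynolds number Re = ρVD/μ = 1030 · 5.477 · 0.325 / 0.00115 = 1.594e+06.
Re > 4000 → turbulent. Relative roughness ε/D = 0.00192/0.325 = 0.00591. Swamee-Jain: f = 0.25/(log₁₀[0.00591/3.7 + 5.74/1.594e+06^0.9])² = 0.25/(log₁₀[0.0016 + 1.5e-05])² = 0.25/(-2.793)² = 0.03205.
Darcy-Weisbach: ΔP = f(L/D)(ρV²/2) = 0.03205·(1990/0.325)·(1030·5.477²/2) = 0.03205·6123·1.545e+04 = 3.032e+06 Pa.
Q = ṁ/ρ = 468/1030 = 0.4544 m³/s.
Pumping power P = QΔP = 0.4544·3.032e+06 = 1378000 W = 1380 kW.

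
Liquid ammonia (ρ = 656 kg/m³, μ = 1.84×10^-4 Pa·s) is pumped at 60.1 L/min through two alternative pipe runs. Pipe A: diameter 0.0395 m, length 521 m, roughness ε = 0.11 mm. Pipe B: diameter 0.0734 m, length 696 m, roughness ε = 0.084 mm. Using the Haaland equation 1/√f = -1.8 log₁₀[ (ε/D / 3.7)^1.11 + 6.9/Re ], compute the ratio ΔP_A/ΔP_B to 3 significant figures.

ΔP_A/ΔP_B ≈ 18.9

Pipe A: V = Q/A = 0.001002/0.001225 = 0.8174 m/s; Re = 1.151e+05; ε/D = 0.00278; Haaland → f = 0.02675; ΔP_A = f(L/D)(ρV²/2) = 7.733e+04 Pa.
Pipe B: V = Q/A = 0.001002/0.004231 = 0.2367 m/s; Re = 6.195e+04; ε/D = 0.00114; Haaland → f = 0.02352; ΔP_B = f(L/D)(ρV²/2) = 4099 Pa.
ΔP_A/ΔP_B = 7.733e+04/4099 = 18.9.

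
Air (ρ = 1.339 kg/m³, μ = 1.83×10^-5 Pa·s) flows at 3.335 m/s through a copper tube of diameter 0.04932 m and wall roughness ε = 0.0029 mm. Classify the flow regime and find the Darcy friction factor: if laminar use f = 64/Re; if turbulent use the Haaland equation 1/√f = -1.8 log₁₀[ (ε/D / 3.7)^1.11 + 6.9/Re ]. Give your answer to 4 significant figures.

f ≈ 0.02944

Re = ρVD/μ = 1.339·3.335·0.04932/1.83e-05 = 1.204e+04.
Re > 4000 → turbulent. ε/D = 2.9e-06/0.04932 = 5.88e-05; Haaland: 1/√f = -1.8 log₁₀[4.71e-06 + 0.000573] = 5.828, so f = 0.02944.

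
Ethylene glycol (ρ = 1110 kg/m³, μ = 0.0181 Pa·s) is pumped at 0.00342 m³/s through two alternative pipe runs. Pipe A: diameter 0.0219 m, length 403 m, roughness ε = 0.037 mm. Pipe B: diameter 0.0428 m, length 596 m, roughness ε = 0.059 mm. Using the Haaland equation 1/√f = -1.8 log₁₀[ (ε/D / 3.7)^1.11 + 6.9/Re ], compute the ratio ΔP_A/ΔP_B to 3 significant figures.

Pipe A: V = Q/A = 0.00342/0.0003767 = 9.079 m/s; Re = 1.219e+04; ε/D = 0.00169; Haaland → f = 0.03174; ΔP_A = f(L/D)(ρV²/2) = 2.672e+07 Pa.
Pipe B: V = Q/A = 0.00342/0.001439 = 2.377 m/s; Re = 6239; ε/D = 0.00138; Haaland → f = 0.03673; ΔP_B = f(L/D)(ρV²/2) = 1.604e+06 Pa.
ΔP_A/ΔP_B = 2.672e+07/1.604e+06 = 16.7.

ΔP_A/ΔP_B ≈ 16.7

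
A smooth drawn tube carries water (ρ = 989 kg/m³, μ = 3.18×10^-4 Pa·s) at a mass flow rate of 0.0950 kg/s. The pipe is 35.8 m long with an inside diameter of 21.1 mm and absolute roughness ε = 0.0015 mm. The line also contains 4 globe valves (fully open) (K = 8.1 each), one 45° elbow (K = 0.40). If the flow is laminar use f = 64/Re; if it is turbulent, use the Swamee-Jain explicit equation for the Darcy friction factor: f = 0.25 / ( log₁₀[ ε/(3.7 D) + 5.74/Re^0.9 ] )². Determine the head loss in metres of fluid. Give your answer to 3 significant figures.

h_f ≈ 0.300 m

A = πD²/4 = π(0.0211)²/4 = 0.0003497 m²; mean velocity V = ṁ/(ρA) = 0.095/(989 · 0.0003497) = 0.2747 m/s.
Reynolds number Re = ρVD/μ = 989 · 0.2747 · 0.0211 / 0.000318 = 1.803e+04.
Re > 4000 → turbulent. Relative roughness ε/D = 1.5e-06/0.0211 = 7.11e-05. Swamee-Jain: f = 0.25/(log₁₀[7.11e-05/3.7 + 5.74/1.803e+04^0.9])² = 0.25/(log₁₀[1.92e-05 + 0.000848])² = 0.25/(-3.062)² = 0.02667.
Total minor-loss coefficient ΣK = 4·8.1 + 1·0.4 = 32.8.
ΔP = [f·L/D + ΣK]·(ρV²/2) = [0.02667·35.8/0.0211 + 32.8]·(989·0.2747²/2) = [45.25 + 32.8]·37.32 = 2913 Pa.
Head loss h_f = ΔP/(ρg) = 2913/(989·9.81) = 0.300 m.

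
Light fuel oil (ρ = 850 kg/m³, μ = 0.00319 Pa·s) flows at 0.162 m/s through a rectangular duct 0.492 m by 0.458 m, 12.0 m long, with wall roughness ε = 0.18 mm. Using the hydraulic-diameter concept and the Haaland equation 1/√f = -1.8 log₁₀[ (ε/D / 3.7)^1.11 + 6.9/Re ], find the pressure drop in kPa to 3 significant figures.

ΔP ≈ 0.00742 kPa

Hydraulic diameter D_h = 4A/P = 4·(0.492·0.458)/(2·(0.492+0.458)) = 0.9013/1.9 = 0.4744 m.
Re = ρVD_h/μ = 850·0.162·0.4744/0.00319 = 2.048e+04.
ε/D_h = 0.00018/0.4744 = 0.000379; Haaland gives 1/√f = -1.8 log₁₀[3.73e-05+0.000337] = 6.168, so f = 0.02628.
ΔP = f(L/D_h)(ρV²/2) = 0.02628·12/0.4744·11.15 = 7.416 Pa.
ΔP = 0.00742 kPa.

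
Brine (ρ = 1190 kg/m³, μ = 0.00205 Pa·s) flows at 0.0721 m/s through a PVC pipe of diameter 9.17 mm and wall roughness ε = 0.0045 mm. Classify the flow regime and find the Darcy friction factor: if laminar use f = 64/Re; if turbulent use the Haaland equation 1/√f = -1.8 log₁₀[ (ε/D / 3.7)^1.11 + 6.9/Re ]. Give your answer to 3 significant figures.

f ≈ 0.167

Re = ρVD/μ = 1190·0.0721·0.00917/0.00205 = 383.8.
Re < 2300 → laminar, so f = 64/Re = 0.1668 (roughness is irrelevant in laminar flow).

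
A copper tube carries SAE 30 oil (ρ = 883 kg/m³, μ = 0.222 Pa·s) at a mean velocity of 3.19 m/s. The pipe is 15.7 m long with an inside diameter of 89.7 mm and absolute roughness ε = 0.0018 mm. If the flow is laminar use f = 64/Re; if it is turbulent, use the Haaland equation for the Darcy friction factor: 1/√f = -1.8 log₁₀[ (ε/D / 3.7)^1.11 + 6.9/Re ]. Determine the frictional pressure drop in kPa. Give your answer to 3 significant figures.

ΔP ≈ 44.2 kPa

Reynolds number Re = ρVD/μ = 883 · 3.19 · 0.0897 / 0.222 = 1138.
Re < 2300 → laminar flow, so f = 64/Re = 64/1138 = 0.05623 (the turbulent correlation is not needed).
Darcy-Weisbach: ΔP = f(L/D)(ρV²/2) = 0.05623·(15.7/0.0897)·(883·3.19²/2) = 0.05623·175·4493 = 4.422e+04 Pa.
ΔP = 4.422e+04 Pa = 44.2 kPa.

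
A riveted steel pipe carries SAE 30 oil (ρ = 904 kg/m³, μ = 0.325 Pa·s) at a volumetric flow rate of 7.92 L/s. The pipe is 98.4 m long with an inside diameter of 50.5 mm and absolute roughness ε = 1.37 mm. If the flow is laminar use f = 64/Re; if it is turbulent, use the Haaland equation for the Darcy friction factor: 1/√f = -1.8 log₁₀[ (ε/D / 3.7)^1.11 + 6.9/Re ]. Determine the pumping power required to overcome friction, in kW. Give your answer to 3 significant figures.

P ≈ 12.6 kW

Q = 7.92 L/s = 7.92/1000 = 0.00792 m³/s.
Cross-sectional area A = πD²/4 = π(0.0505)²/4 = 0.002003 m²; mean velocity V = Q/A = 0.00792/0.002003 = 3.954 m/s.
Reynolds number Re = ρVD/μ = 904 · 3.954 · 0.0505 / 0.325 = 555.4.
Re < 2300 → laminar flow, so f = 64/Re = 64/555.4 = 0.1152 (the turbulent correlation is not needed).
Darcy-Weisbach: ΔP = f(L/D)(ρV²/2) = 0.1152·(98.4/0.0505)·(904·3.954²/2) = 0.1152·1949·7067 = 1.587e+06 Pa.
Pumping power P = QΔP = 0.00792·1.587e+06 = 12570 W = 12.6 kW.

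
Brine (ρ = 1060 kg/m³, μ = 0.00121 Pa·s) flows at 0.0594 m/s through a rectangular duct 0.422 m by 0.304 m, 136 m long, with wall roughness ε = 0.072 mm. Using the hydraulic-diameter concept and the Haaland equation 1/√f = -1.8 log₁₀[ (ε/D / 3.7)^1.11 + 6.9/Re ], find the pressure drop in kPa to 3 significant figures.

ΔP ≈ 0.0192 kPa

Hydraulic diameter D_h = 4A/P = 4·(0.422·0.304)/(2·(0.422+0.304)) = 0.5132/1.452 = 0.3534 m.
Re = ρVD_h/μ = 1060·0.0594·0.3534/0.00121 = 1.839e+04.
ε/D_h = 7.2e-05/0.3534 = 0.000204; Haaland gives 1/√f = -1.8 log₁₀[1.87e-05+0.000375] = 6.128, so f = 0.02663.
ΔP = f(L/D_h)(ρV²/2) = 0.02663·136/0.3534·1.87 = 19.16 Pa.
ΔP = 0.0192 kPa.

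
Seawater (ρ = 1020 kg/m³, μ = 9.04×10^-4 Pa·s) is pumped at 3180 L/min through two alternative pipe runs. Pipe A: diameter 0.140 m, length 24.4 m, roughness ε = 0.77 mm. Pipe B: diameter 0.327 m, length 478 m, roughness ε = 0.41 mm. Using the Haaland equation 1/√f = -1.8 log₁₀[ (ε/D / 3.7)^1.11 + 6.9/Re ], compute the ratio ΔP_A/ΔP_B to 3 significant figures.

Pipe A: V = Q/A = 0.053/0.01539 = 3.443 m/s; Re = 5.439e+05; ε/D = 0.0055; Haaland → f = 0.03148; ΔP_A = f(L/D)(ρV²/2) = 3.316e+04 Pa.
Pipe B: V = Q/A = 0.053/0.08398 = 0.6311 m/s; Re = 2.328e+05; ε/D = 0.00125; Haaland → f = 0.02173; ΔP_B = f(L/D)(ρV²/2) = 6452 Pa.
ΔP_A/ΔP_B = 3.316e+04/6452 = 5.14.

ΔP_A/ΔP_B ≈ 5.14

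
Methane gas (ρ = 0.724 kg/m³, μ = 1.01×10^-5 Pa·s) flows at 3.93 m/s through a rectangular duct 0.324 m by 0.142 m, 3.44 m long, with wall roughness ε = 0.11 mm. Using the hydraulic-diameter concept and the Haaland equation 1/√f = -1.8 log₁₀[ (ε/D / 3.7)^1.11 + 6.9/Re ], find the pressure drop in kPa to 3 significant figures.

ΔP ≈ 0.00215 kPa

Hydraulic diameter D_h = 4A/P = 4·(0.324·0.142)/(2·(0.324+0.142)) = 0.184/0.932 = 0.1975 m.
Re = ρVD_h/μ = 0.724·3.93·0.1975/1.01e-05 = 5.563e+04.
ε/D_h = 0.00011/0.1975 = 0.000557; Haaland gives 1/√f = -1.8 log₁₀[5.72e-05+0.000124] = 6.735, so f = 0.02204.
ΔP = f(L/D_h)(ρV²/2) = 0.02204·3.44/0.1975·5.591 = 2.147 Pa.
ΔP = 0.00215 kPa.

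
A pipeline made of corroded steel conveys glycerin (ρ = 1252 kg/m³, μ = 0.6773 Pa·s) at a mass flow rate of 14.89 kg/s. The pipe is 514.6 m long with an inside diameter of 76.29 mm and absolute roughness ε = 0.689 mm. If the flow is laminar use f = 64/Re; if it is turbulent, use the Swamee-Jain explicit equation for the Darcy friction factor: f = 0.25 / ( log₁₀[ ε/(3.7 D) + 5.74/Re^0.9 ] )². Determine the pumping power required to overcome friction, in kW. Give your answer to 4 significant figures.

A = πD²/4 = π(0.07629)²/4 = 0.004571 m²; mean velocity V = ṁ/(ρA) = 14.89/(1252 · 0.004571) = 2.602 m/s.
Reynolds number Re = ρVD/μ = 1252 · 2.602 · 0.07629 / 0.677 = 366.9.
Re < 2300 → laminar flow, so f = 64/Re = 64/366.9 = 0.1744 (the turbulent correlation is not needed).
Darcy-Weisbach: ΔP = f(L/D)(ρV²/2) = 0.1744·(514.6/0.07629)·(1252·2.602²/2) = 0.1744·6745·4237 = 4.986e+06 Pa.
Q = ṁ/ρ = 14.89/1252 = 0.01189 m³/s.
Pumping power P = QΔP = 0.01189·4.986e+06 = 59295 W = 59.30 kW.

P ≈ 59.30 kW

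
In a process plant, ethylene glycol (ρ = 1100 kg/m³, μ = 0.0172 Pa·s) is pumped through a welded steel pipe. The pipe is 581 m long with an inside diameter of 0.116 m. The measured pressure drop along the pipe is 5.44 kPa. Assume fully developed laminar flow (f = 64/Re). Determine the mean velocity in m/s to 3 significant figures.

For laminar flow, f = 64/Re with Re = ρVD/μ, so Darcy-Weisbach reduces to ΔP = 32μLV/D². Solving for V: V = ΔP·D²/(32μL) = 5440·(0.116)²/(32·0.0172·581) = 0.2289 m/s.
Check: Re = ρVD/μ = 1100·0.2289·0.116/0.0172 = 1698 < 2300, so the laminar assumption holds.

V ≈ 0.229 m/s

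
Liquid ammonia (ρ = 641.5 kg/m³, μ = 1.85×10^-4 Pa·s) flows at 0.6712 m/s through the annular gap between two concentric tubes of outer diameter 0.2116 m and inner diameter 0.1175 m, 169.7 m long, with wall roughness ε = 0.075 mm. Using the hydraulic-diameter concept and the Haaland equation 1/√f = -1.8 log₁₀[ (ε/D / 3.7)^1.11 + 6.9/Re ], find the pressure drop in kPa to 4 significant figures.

Hydraulic diameter D_h = 4A/P = D_o - D_i = 0.2116 - 0.1175 = 0.0941 m.
Re = ρVD_h/μ = 641.5·0.6712·0.0941/0.000185 = 2.19e+05.
ε/D_h = 7.5e-05/0.0941 = 0.000797; Haaland gives 1/√f = -1.8 log₁₀[8.51e-05+3.15e-05] = 7.08, so f = 0.01995.
ΔP = f(L/D_h)(ρV²/2) = 0.01995·169.7/0.0941·144.5 = 5199 Pa.
ΔP = 5.199 kPa.

ΔP ≈ 5.199 kPa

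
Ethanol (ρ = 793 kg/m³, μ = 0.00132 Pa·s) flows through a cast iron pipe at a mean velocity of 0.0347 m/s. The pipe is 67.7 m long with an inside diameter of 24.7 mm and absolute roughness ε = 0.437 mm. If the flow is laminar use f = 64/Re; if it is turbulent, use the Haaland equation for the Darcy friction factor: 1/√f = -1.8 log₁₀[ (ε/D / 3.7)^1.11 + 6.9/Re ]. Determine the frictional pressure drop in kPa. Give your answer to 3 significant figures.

ΔP ≈ 0.163 kPa

Reynolds number Re = ρVD/μ = 793 · 0.0347 · 0.0247 / 0.00132 = 514.9.
Re < 2300 → laminar flow, so f = 64/Re = 64/514.9 = 0.1243 (the turbulent correlation is not needed).
Darcy-Weisbach: ΔP = f(L/D)(ρV²/2) = 0.1243·(67.7/0.0247)·(793·0.0347²/2) = 0.1243·2741·0.4774 = 162.6 Pa.
ΔP = 162.6 Pa = 0.163 kPa.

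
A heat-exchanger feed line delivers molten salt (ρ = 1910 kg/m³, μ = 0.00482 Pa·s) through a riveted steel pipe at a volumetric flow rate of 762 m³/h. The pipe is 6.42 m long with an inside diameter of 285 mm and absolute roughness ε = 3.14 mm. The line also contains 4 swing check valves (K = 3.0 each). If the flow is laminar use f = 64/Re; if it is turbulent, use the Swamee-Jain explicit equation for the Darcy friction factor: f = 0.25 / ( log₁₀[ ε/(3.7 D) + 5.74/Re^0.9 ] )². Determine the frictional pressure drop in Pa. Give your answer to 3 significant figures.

ΔP ≈ 135000 Pa

Q = 762 m³/h = 762/3600 = 0.2117 m³/s.
Cross-sectional area A = πD²/4 = π(0.285)²/4 = 0.06379 m²; mean velocity V = Q/A = 0.2117/0.06379 = 3.318 m/s.
Reynolds number Re = ρVD/μ = 1910 · 3.318 · 0.285 / 0.00482 = 3.747e+05.
Re > 4000 → turbulent. Relative roughness ε/D = 0.00314/0.285 = 0.011. Swamee-Jain: f = 0.25/(log₁₀[0.011/3.7 + 5.74/3.747e+05^0.9])² = 0.25/(log₁₀[0.00298 + 5.53e-05])² = 0.25/(-2.518)² = 0.03943.
Total minor-loss coefficient ΣK = 4·3 = 12.
ΔP = [f·L/D + ΣK]·(ρV²/2) = [0.03943·6.42/0.285 + 12]·(1910·3.318²/2) = [0.8881 + 12]·1.051e+04 = 1.355e+05 Pa.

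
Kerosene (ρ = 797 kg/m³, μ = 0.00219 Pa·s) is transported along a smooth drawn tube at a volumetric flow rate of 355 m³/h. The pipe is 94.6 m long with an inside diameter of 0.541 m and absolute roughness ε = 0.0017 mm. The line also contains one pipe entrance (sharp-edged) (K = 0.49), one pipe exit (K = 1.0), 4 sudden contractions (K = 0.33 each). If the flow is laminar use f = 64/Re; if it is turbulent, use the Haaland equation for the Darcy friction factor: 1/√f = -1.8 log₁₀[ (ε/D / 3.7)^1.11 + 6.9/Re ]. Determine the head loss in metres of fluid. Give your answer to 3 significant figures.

h_f ≈ 0.0567 m

Q = 355 m³/h = 355/3600 = 0.09861 m³/s.
Cross-sectional area A = πD²/4 = π(0.541)²/4 = 0.2299 m²; mean velocity V = Q/A = 0.09861/0.2299 = 0.429 m/s.
Reynolds number Re = ρVD/μ = 797 · 0.429 · 0.541 / 0.00219 = 8.446e+04.
Re > 4000 → turbulent. Relative roughness ε/D = 1.7e-06/0.541 = 3.14e-06. Haaland: 1/√f = -1.8 log₁₀[(3.14e-06/3.7)^1.11 + 6.9/8.446e+04] = -1.8 log₁₀[1.82e-07 + 8.17e-05] = 7.356, so f = 0.01848.
Total minor-loss coefficient ΣK = 1·0.49 + 1·1 + 4·0.33 = 2.81.
ΔP = [f·L/D + ΣK]·(ρV²/2) = [0.01848·94.6/0.541 + 2.81]·(797·0.429²/2) = [3.231 + 2.81]·73.33 = 443 Pa.
Head loss h_f = ΔP/(ρg) = 443/(797·9.81) = 0.0567 m.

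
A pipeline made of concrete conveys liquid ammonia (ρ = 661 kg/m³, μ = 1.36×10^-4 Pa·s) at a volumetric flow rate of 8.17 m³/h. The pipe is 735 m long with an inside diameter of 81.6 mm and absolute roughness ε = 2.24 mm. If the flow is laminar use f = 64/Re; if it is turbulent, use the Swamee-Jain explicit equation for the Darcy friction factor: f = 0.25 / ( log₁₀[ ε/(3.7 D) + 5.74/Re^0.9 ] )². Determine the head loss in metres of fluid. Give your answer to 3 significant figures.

Q = 8.17 m³/h = 8.17/3600 = 0.002269 m³/s.
Cross-sectional area A = πD²/4 = π(0.0816)²/4 = 0.00523 m²; mean velocity V = Q/A = 0.002269/0.00523 = 0.434 m/s.
Reynolds number Re = ρVD/μ = 661 · 0.434 · 0.0816 / 0.000136 = 1.721e+05.
Re > 4000 → turbulent. Relative roughness ε/D = 0.00224/0.0816 = 0.0275. Swamee-Jain: f = 0.25/(log₁₀[0.0275/3.7 + 5.74/1.721e+05^0.9])² = 0.25/(log₁₀[0.00742 + 0.000111])² = 0.25/(-2.123)² = 0.05546.
Darcy-Weisbach: ΔP = f(L/D)(ρV²/2) = 0.05546·(735/0.0816)·(661·0.434²/2) = 0.05546·9007·62.24 = 3.109e+04 Pa.
Head loss h_f = ΔP/(ρg) = 3.109e+04/(661·9.81) = 4.79 m.

h_f ≈ 4.79 m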